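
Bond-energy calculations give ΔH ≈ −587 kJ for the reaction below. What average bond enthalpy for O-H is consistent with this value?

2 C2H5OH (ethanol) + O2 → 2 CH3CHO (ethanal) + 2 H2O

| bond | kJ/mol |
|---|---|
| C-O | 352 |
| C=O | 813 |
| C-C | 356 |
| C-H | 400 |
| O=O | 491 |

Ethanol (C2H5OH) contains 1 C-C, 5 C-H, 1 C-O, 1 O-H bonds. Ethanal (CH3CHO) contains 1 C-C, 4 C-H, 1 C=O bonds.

Let D be the O-H bond energy.
Σ(broken) = 2×356 + 10×400 + 2×352 + 2×D + 1×491 = 5907 + 2D
Σ(formed) = 2×356 + 8×400 + 2×813 + 4×D = 5538 + 4D
ΔH = Σ(broken) − Σ(formed) = (5907 + 2D) − (5538 + 4D) = +369 − 2D
Setting this equal to −587 kJ gives 2D = 956, so D = 478 kJ/mol.

D(O-H) ≈ 478 kJ/mol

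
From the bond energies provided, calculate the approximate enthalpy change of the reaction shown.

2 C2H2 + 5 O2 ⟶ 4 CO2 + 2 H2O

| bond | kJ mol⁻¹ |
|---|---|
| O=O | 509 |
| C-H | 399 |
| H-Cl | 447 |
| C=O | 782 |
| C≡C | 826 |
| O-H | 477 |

Bonds broken (reactants):
  C≡C: 2 × 826 = 1652
  C-H: 4 × 399 = 1596
  O=O: 5 × 509 = 2545
  Σ(broken) = 5793 kJ
Bonds formed (products):
  C=O: 8 × 782 = 6256
  O-H: 4 × 477 = 1908
  Σ(formed) = 8164 kJ
ΔH = Σ(broken) − Σ(formed) = 5793 − 8164 = −2371 kJ

ΔH ≈ −2371 kJ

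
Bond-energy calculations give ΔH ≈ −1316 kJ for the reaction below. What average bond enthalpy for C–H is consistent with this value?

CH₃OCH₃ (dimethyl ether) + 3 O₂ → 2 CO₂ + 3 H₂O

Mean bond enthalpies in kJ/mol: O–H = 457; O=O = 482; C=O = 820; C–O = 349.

D(C–H) ≈ 427 kJ/mol

Let D be the C–H bond energy.
Σ(broken) = 6×D + 2×349 + 3×482 = 2144 + 6D
Σ(formed) = 4×820 + 6×457 = 6022
ΔH = Σ(broken) − Σ(formed) = (2144 + 6D) − (6022) = −3878 + 6D
Setting this equal to −1316 kJ gives 6D = 2562, so D = 427 kJ/mol.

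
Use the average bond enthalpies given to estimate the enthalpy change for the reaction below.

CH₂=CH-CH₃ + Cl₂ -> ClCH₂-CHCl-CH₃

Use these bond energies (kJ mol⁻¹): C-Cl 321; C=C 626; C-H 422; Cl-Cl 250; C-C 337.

Bonds broken (reactants):
  C-C: 1 × 337 = 337
  C-H: 6 × 422 = 2532
  C=C: 1 × 626 = 626
  Cl-Cl: 1 × 250 = 250
  Σ(broken) = 3745 kJ
Bonds formed (products):
  C-C: 2 × 337 = 674
  C-Cl: 2 × 321 = 642
  C-H: 6 × 422 = 2532
  Σ(formed) = 3848 kJ
ΔH = Σ(broken) − Σ(formed) = 3745 − 3848 = −103 kJ

ΔH ≈ −103 kJ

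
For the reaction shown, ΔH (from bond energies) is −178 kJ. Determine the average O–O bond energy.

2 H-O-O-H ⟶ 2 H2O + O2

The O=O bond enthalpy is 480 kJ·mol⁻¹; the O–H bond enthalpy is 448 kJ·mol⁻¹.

D(O–O) ≈ 151 kJ/mol

Let D be the O–O bond energy.
Σ(broken) = 4×448 + 2×D = 1792 + 2D
Σ(formed) = 4×448 + 1×480 = 2272
ΔH = Σ(broken) − Σ(formed) = (1792 + 2D) − (2272) = −480 + 2D
Setting this equal to −178 kJ gives 2D = 302, so D = 151 kJ/mol.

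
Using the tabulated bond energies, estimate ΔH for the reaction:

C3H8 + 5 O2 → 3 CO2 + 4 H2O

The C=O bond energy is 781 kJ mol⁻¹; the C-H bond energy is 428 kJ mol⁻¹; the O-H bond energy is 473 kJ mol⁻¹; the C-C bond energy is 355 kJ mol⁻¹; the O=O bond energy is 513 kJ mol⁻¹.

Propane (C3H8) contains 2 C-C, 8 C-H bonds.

ΔH ≈ −1771 kJ

Bonds broken (reactants):
  C-C: 2 × 355 = 710
  C-H: 8 × 428 = 3424
  O=O: 5 × 513 = 2565
  Σ(broken) = 6699 kJ
Bonds formed (products):
  C=O: 6 × 781 = 4686
  O-H: 8 × 473 = 3784
  Σ(formed) = 8470 kJ
ΔH = Σ(broken) − Σ(formed) = 6699 − 8470 = −1771 kJ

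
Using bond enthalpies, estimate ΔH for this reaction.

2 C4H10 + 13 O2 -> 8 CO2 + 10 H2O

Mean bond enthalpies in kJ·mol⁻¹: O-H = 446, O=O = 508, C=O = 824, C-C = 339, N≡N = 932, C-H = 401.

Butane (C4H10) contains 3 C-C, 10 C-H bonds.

ΔH ≈ −5446 kJ

Bonds broken (reactants):
  C-C: 6 × 339 = 2034
  C-H: 20 × 401 = 8020
  O=O: 13 × 508 = 6604
  Σ(broken) = 16658 kJ
Bonds formed (products):
  C=O: 16 × 824 = 13184
  O-H: 20 × 446 = 8920
  Σ(formed) = 22104 kJ
ΔH = Σ(broken) − Σ(formed) = 16658 − 22104 = −5446 kJ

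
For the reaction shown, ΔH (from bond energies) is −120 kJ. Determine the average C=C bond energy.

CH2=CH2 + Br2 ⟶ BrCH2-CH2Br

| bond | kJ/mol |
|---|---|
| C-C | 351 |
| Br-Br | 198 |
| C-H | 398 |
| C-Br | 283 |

Let D be the C=C bond energy.
Σ(broken) = 1×198 + 4×398 + 1×D = 1790 + D
Σ(formed) = 2×283 + 1×351 + 4×398 = 2509
ΔH = Σ(broken) − Σ(formed) = (1790 + D) − (2509) = −719 + D
Setting this equal to −120 kJ gives D = 599 kJ/mol.

D(C=C) ≈ 599 kJ/mol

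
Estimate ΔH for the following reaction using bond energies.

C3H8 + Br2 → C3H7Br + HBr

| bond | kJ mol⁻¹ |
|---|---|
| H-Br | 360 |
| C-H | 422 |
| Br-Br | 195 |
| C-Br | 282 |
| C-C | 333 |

Bonds broken (reactants):
  Br-Br: 1 × 195 = 195
  C-C: 2 × 333 = 666
  C-H: 8 × 422 = 3376
  Σ(broken) = 4237 kJ
Bonds formed (products):
  C-Br: 1 × 282 = 282
  C-C: 2 × 333 = 666
  C-H: 7 × 422 = 2954
  H-Br: 1 × 360 = 360
  Σ(formed) = 4262 kJ
ΔH = Σ(broken) − Σ(formed) = 4237 − 4262 = −25 kJ

ΔH ≈ −25 kJ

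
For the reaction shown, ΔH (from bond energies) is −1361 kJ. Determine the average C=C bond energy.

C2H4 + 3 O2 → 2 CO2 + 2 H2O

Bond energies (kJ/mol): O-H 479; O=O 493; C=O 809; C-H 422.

Let D be the C=C bond energy.
Σ(broken) = 4×422 + 1×D + 3×493 = 3167 + D
Σ(formed) = 4×809 + 4×479 = 5152
ΔH = Σ(broken) − Σ(formed) = (3167 + D) − (5152) = −1985 + D
Setting this equal to −1361 kJ gives D = 624 kJ/mol.

D(C=C) ≈ 624 kJ/mol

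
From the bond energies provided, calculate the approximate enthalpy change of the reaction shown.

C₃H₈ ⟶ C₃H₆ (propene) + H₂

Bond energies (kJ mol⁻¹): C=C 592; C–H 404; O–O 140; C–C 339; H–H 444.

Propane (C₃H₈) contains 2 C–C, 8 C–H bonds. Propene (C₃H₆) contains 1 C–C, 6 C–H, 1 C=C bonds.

ΔH ≈ +111 kJ

Bonds broken (reactants):
  C–C: 2 × 339 = 678
  C–H: 8 × 404 = 3232
  Σ(broken) = 3910 kJ
Bonds formed (products):
  C–C: 1 × 339 = 339
  C–H: 6 × 404 = 2424
  C=C: 1 × 592 = 592
  H–H: 1 × 444 = 444
  Σ(formed) = 3799 kJ
ΔH = Σ(broken) − Σ(formed) = 3910 − 3799 = +111 kJ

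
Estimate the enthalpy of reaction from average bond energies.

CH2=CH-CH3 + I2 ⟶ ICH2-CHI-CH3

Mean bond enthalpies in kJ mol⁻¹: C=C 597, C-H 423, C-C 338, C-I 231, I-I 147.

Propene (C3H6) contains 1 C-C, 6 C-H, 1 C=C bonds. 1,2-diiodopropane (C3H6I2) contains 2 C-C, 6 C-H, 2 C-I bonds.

Bonds broken (reactants):
  C-C: 1 × 338 = 338
  C-H: 6 × 423 = 2538
  C=C: 1 × 597 = 597
  I-I: 1 × 147 = 147
  Σ(broken) = 3620 kJ
Bonds formed (products):
  C-C: 2 × 338 = 676
  C-H: 6 × 423 = 2538
  C-I: 2 × 231 = 462
  Σ(formed) = 3676 kJ
ΔH = Σ(broken) − Σ(formed) = 3620 − 3676 = −56 kJ

ΔH ≈ −56 kJ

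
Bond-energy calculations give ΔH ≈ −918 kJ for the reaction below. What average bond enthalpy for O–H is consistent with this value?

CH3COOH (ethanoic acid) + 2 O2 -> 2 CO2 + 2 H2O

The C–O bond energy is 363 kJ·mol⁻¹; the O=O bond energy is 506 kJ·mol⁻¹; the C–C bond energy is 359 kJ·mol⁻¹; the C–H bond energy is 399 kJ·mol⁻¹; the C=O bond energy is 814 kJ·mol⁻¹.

D(O–H) ≈ 469 kJ/mol

Let D be the O–H bond energy.
Σ(broken) = 1×359 + 3×399 + 1×363 + 1×814 + 1×D + 2×506 = 3745 + D
Σ(formed) = 4×814 + 4×D = 3256 + 4D
ΔH = Σ(broken) − Σ(formed) = (3745 + D) − (3256 + 4D) = +489 − 3D
Setting this equal to −918 kJ gives 3D = 1407, so D = 469 kJ/mol.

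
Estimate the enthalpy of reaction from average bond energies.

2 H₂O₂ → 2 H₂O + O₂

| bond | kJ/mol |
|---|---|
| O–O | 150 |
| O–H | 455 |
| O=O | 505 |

Bonds broken (reactants):
  O–H: 4 × 455 = 1820
  O–O: 2 × 150 = 300
  Σ(broken) = 2120 kJ
Bonds formed (products):
  O–H: 4 × 455 = 1820
  O=O: 1 × 505 = 505
  Σ(formed) = 2325 kJ
ΔH = Σ(broken) − Σ(formed) = 2120 − 2325 = −205 kJ

ΔH ≈ −205 kJ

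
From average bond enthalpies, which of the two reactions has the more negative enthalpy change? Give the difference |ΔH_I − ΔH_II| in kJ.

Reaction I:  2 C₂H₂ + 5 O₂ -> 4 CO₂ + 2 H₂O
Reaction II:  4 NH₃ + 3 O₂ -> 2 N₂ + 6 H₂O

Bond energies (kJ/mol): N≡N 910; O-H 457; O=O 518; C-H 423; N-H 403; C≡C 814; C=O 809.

Reaction I, by 1476 kJ

Reaction I:
  Bonds broken (reactants):
    C≡C: 2 × 814 = 1628
    C-H: 4 × 423 = 1692
    O=O: 5 × 518 = 2590
    Σ(broken) = 5910 kJ
  Bonds formed (products):
    C=O: 8 × 809 = 6472
    O-H: 4 × 457 = 1828
    Σ(formed) = 8300 kJ
  ΔH_I = 5910 − 8300 = −2390 kJ
Reaction II:
  Bonds broken (reactants):
    N-H: 12 × 403 = 4836
    O=O: 3 × 518 = 1554
    Σ(broken) = 6390 kJ
  Bonds formed (products):
    N≡N: 2 × 910 = 1820
    O-H: 12 × 457 = 5484
    Σ(formed) = 7304 kJ
  ΔH_II = 6390 − 7304 = −914 kJ
ΔH_I − ΔH_II = −1476 kJ, so reaction I has the more negative ΔH; |ΔH_I − ΔH_II| = 1476 kJ.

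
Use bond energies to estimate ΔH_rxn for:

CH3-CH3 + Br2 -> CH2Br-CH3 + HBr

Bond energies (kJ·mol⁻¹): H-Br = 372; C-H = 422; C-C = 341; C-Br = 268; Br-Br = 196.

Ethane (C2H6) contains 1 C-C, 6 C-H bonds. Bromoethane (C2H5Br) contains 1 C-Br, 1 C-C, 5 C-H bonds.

Bonds broken (reactants):
  Br-Br: 1 × 196 = 196
  C-C: 1 × 341 = 341
  C-H: 6 × 422 = 2532
  Σ(broken) = 3069 kJ
Bonds formed (products):
  C-Br: 1 × 268 = 268
  C-C: 1 × 341 = 341
  C-H: 5 × 422 = 2110
  H-Br: 1 × 372 = 372
  Σ(formed) = 3091 kJ
ΔH = Σ(broken) − Σ(formed) = 3069 − 3091 = −22 kJ

ΔH ≈ −22 kJ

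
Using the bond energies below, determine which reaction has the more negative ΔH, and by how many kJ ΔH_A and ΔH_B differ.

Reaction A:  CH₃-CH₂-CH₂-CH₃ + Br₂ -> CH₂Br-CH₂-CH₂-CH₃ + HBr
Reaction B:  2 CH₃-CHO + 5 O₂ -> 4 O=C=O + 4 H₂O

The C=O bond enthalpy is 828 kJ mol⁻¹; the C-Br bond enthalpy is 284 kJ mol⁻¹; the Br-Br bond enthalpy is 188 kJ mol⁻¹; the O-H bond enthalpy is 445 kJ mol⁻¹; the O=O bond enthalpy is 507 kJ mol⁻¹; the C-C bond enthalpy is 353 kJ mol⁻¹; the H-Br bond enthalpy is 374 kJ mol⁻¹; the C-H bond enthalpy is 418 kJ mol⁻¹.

Reaction B, by 1891 kJ

Reaction A:
  Bonds broken (reactants):
    Br-Br: 1 × 188 = 188
    C-C: 3 × 353 = 1059
    C-H: 10 × 418 = 4180
    Σ(broken) = 5427 kJ
  Bonds formed (products):
    C-Br: 1 × 284 = 284
    C-C: 3 × 353 = 1059
    C-H: 9 × 418 = 3762
    H-Br: 1 × 374 = 374
    Σ(formed) = 5479 kJ
  ΔH_A = 5427 − 5479 = −52 kJ
Reaction B:
  Bonds broken (reactants):
    C-C: 2 × 353 = 706
    C-H: 8 × 418 = 3344
    C=O: 2 × 828 = 1656
    O=O: 5 × 507 = 2535
    Σ(broken) = 8241 kJ
  Bonds formed (products):
    C=O: 8 × 828 = 6624
    O-H: 8 × 445 = 3560
    Σ(formed) = 10184 kJ
  ΔH_B = 8241 − 10184 = −1943 kJ
ΔH_A − ΔH_B = +1891 kJ, so reaction B has the more negative ΔH; |ΔH_A − ΔH_B| = 1891 kJ.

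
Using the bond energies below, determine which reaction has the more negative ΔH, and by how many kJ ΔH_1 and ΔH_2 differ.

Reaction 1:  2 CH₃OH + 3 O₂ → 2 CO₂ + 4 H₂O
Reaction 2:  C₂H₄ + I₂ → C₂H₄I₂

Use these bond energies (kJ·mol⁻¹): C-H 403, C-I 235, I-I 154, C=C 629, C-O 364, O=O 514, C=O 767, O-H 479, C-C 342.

Reaction 1:
  Bonds broken (reactants):
    C-H: 6 × 403 = 2418
    C-O: 2 × 364 = 728
    O-H: 2 × 479 = 958
    O=O: 3 × 514 = 1542
    Σ(broken) = 5646 kJ
  Bonds formed (products):
    C=O: 4 × 767 = 3068
    O-H: 8 × 479 = 3832
    Σ(formed) = 6900 kJ
  ΔH_1 = 5646 − 6900 = −1254 kJ
Reaction 2:
  Bonds broken (reactants):
    C-H: 4 × 403 = 1612
    C=C: 1 × 629 = 629
    I-I: 1 × 154 = 154
    Σ(broken) = 2395 kJ
  Bonds formed (products):
    C-C: 1 × 342 = 342
    C-H: 4 × 403 = 1612
    C-I: 2 × 235 = 470
    Σ(formed) = 2424 kJ
  ΔH_2 = 2395 − 2424 = −29 kJ
ΔH_1 − ΔH_2 = −1225 kJ, so reaction 1 has the more negative ΔH; |ΔH_1 − ΔH_2| = 1225 kJ.

Reaction 1, by 1225 kJ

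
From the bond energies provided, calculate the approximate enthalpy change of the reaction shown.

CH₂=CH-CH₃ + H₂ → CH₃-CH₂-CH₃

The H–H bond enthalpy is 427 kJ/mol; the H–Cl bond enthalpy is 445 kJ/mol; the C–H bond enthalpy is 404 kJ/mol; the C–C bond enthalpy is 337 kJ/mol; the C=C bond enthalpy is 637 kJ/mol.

ΔH ≈ −81 kJ

Bonds broken (reactants):
  C–C: 1 × 337 = 337
  C–H: 6 × 404 = 2424
  C=C: 1 × 637 = 637
  H–H: 1 × 427 = 427
  Σ(broken) = 3825 kJ
Bonds formed (products):
  C–C: 2 × 337 = 674
  C–H: 8 × 404 = 3232
  Σ(formed) = 3906 kJ
ΔH = Σ(broken) − Σ(formed) = 3825 − 3906 = −81 kJ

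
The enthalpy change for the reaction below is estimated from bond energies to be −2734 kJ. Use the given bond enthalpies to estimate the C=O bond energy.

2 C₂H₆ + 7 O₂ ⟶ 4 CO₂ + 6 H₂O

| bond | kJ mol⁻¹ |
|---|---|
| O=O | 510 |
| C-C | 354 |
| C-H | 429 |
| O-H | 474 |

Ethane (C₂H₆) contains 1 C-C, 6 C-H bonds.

Let D be the C=O bond energy.
Σ(broken) = 2×354 + 12×429 + 7×510 = 9426
Σ(formed) = 8×D + 12×474 = 5688 + 8D
ΔH = Σ(broken) − Σ(formed) = (9426) − (5688 + 8D) = +3738 − 8D
Setting this equal to −2734 kJ gives 8D = 6472, so D = 809 kJ/mol.

D(C=O) ≈ 809 kJ/mol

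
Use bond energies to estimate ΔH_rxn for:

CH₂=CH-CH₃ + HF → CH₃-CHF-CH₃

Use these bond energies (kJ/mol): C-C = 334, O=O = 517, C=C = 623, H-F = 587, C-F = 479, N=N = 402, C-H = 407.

ΔH ≈ −10 kJ

Bonds broken (reactants):
  C-C: 1 × 334 = 334
  C-H: 6 × 407 = 2442
  C=C: 1 × 623 = 623
  H-F: 1 × 587 = 587
  Σ(broken) = 3986 kJ
Bonds formed (products):
  C-C: 2 × 334 = 668
  C-F: 1 × 479 = 479
  C-H: 7 × 407 = 2849
  Σ(formed) = 3996 kJ
ΔH = Σ(broken) − Σ(formed) = 3986 − 3996 = −10 kJ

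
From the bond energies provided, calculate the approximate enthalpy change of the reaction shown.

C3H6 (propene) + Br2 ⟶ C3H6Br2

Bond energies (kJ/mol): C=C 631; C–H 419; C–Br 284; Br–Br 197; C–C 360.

Bonds broken (reactants):
  Br–Br: 1 × 197 = 197
  C–C: 1 × 360 = 360
  C–H: 6 × 419 = 2514
  C=C: 1 × 631 = 631
  Σ(broken) = 3702 kJ
Bonds formed (products):
  C–Br: 2 × 284 = 568
  C–C: 2 × 360 = 720
  C–H: 6 × 419 = 2514
  Σ(formed) = 3802 kJ
ΔH = Σ(broken) − Σ(formed) = 3702 − 3802 = −100 kJ

ΔH ≈ −100 kJ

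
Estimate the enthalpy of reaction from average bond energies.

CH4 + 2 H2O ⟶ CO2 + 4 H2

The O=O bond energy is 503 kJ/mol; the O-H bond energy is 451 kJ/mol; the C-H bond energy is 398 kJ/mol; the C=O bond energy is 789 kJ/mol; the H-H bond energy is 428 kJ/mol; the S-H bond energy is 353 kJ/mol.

ΔH ≈ +106 kJ

Bonds broken (reactants):
  C-H: 4 × 398 = 1592
  O-H: 4 × 451 = 1804
  Σ(broken) = 3396 kJ
Bonds formed (products):
  C=O: 2 × 789 = 1578
  H-H: 4 × 428 = 1712
  Σ(formed) = 3290 kJ
ΔH = Σ(broken) − Σ(formed) = 3396 − 3290 = +106 kJ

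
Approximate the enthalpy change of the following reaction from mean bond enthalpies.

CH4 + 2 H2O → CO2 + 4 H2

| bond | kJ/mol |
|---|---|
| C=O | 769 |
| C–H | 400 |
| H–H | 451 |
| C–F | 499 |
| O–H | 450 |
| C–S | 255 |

ΔH ≈ +58 kJ

Bonds broken (reactants):
  C–H: 4 × 400 = 1600
  O–H: 4 × 450 = 1800
  Σ(broken) = 3400 kJ
Bonds formed (products):
  C=O: 2 × 769 = 1538
  H–H: 4 × 451 = 1804
  Σ(formed) = 3342 kJ
ΔH = Σ(broken) − Σ(formed) = 3400 − 3342 = +58 kJ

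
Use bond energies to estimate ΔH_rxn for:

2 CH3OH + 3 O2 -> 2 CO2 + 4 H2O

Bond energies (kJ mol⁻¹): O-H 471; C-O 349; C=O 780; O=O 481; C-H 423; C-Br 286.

Bonds broken (reactants):
  C-H: 6 × 423 = 2538
  C-O: 2 × 349 = 698
  O-H: 2 × 471 = 942
  O=O: 3 × 481 = 1443
  Σ(broken) = 5621 kJ
Bonds formed (products):
  C=O: 4 × 780 = 3120
  O-H: 8 × 471 = 3768
  Σ(formed) = 6888 kJ
ΔH = Σ(broken) − Σ(formed) = 5621 − 6888 = −1267 kJ

ΔH ≈ −1267 kJ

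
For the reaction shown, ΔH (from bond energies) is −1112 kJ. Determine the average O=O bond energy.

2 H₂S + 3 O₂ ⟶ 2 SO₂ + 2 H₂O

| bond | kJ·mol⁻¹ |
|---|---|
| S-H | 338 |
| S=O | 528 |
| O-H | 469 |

Let D be the O=O bond energy.
Σ(broken) = 3×D + 4×338 = 1352 + 3D
Σ(formed) = 4×469 + 4×528 = 3988
ΔH = Σ(broken) − Σ(formed) = (1352 + 3D) − (3988) = −2636 + 3D
Setting this equal to −1112 kJ gives 3D = 1524, so D = 508 kJ/mol.

D(O=O) ≈ 508 kJ/mol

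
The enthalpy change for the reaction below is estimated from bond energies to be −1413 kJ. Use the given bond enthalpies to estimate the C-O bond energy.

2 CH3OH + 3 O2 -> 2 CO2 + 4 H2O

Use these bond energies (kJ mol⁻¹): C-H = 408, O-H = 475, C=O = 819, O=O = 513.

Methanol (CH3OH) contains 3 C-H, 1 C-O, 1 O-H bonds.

Let D be the C-O bond energy.
Σ(broken) = 6×408 + 2×D + 2×475 + 3×513 = 4937 + 2D
Σ(formed) = 4×819 + 8×475 = 7076
ΔH = Σ(broken) − Σ(formed) = (4937 + 2D) − (7076) = −2139 + 2D
Setting this equal to −1413 kJ gives 2D = 726, so D = 363 kJ/mol.

D(C-O) ≈ 363 kJ/mol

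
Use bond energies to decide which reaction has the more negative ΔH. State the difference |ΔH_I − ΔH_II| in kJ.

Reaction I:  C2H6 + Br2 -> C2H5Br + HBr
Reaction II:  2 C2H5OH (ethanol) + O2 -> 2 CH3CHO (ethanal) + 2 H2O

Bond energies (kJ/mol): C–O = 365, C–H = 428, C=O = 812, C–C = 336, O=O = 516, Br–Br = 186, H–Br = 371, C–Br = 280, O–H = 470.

Reaction I:
  Bonds broken (reactants):
    Br–Br: 1 × 186 = 186
    C–C: 1 × 336 = 336
    C–H: 6 × 428 = 2568
    Σ(broken) = 3090 kJ
  Bonds formed (products):
    C–Br: 1 × 280 = 280
    C–C: 1 × 336 = 336
    C–H: 5 × 428 = 2140
    H–Br: 1 × 371 = 371
    Σ(formed) = 3127 kJ
  ΔH_I = 3090 − 3127 = −37 kJ
Reaction II:
  Bonds broken (reactants):
    C–C: 2 × 336 = 672
    C–H: 10 × 428 = 4280
    C–O: 2 × 365 = 730
    O–H: 2 × 470 = 940
    O=O: 1 × 516 = 516
    Σ(broken) = 7138 kJ
  Bonds formed (products):
    C–C: 2 × 336 = 672
    C–H: 8 × 428 = 3424
    C=O: 2 × 812 = 1624
    O–H: 4 × 470 = 1880
    Σ(formed) = 7600 kJ
  ΔH_II = 7138 − 7600 = −462 kJ
ΔH_I − ΔH_II = +425 kJ, so reaction II has the more negative ΔH; |ΔH_I − ΔH_II| = 425 kJ.

Reaction II, by 425 kJ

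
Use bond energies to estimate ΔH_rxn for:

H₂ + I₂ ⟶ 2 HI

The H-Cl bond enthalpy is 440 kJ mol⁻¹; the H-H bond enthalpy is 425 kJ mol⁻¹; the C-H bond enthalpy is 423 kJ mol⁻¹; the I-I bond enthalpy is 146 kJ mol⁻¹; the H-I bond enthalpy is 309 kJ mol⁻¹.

Bonds broken (reactants):
  H-H: 1 × 425 = 425
  I-I: 1 × 146 = 146
  Σ(broken) = 571 kJ
Bonds formed (products):
  H-I: 2 × 309 = 618
  Σ(formed) = 618 kJ
ΔH = Σ(broken) − Σ(formed) = 571 − 618 = −47 kJ

ΔH ≈ −47 kJ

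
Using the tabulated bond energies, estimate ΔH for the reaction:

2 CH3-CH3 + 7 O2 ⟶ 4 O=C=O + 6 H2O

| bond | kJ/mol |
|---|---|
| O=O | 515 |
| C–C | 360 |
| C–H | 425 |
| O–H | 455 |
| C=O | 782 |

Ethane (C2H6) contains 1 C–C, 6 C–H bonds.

Bonds broken (reactants):
  C–C: 2 × 360 = 720
  C–H: 12 × 425 = 5100
  O=O: 7 × 515 = 3605
  Σ(broken) = 9425 kJ
Bonds formed (products):
  C=O: 8 × 782 = 6256
  O–H: 12 × 455 = 5460
  Σ(formed) = 11716 kJ
ΔH = Σ(broken) − Σ(formed) = 9425 − 11716 = −2291 kJ

ΔH ≈ −2291 kJ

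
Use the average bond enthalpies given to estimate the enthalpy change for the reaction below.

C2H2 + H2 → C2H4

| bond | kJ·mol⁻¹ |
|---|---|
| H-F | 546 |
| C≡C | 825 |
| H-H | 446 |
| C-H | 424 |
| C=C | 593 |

ΔH ≈ −170 kJ

Bonds broken (reactants):
  C≡C: 1 × 825 = 825
  C-H: 2 × 424 = 848
  H-H: 1 × 446 = 446
  Σ(broken) = 2119 kJ
Bonds formed (products):
  C-H: 4 × 424 = 1696
  C=C: 1 × 593 = 593
  Σ(formed) = 2289 kJ
ΔH = Σ(broken) − Σ(formed) = 2119 − 2289 = −170 kJ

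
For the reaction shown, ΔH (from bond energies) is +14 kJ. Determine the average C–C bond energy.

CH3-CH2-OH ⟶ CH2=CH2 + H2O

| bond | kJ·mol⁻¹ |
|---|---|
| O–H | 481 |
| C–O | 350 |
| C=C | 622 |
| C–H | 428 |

Let D be the C–C bond energy.
Σ(broken) = 1×D + 5×428 + 1×350 + 1×481 = 2971 + D
Σ(formed) = 4×428 + 1×622 + 2×481 = 3296
ΔH = Σ(broken) − Σ(formed) = (2971 + D) − (3296) = −325 + D
Setting this equal to +14 kJ gives D = 339 kJ/mol.

D(C–C) ≈ 339 kJ/mol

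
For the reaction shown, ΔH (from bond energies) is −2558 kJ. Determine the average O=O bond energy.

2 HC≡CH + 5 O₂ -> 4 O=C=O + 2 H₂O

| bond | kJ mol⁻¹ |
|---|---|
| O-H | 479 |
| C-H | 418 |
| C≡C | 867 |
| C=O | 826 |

Let D be the O=O bond energy.
Σ(broken) = 2×867 + 4×418 + 5×D = 3406 + 5D
Σ(formed) = 8×826 + 4×479 = 8524
ΔH = Σ(broken) − Σ(formed) = (3406 + 5D) − (8524) = −5118 + 5D
Setting this equal to −2558 kJ gives 5D = 2560, so D = 512 kJ/mol.

D(O=O) ≈ 512 kJ/mol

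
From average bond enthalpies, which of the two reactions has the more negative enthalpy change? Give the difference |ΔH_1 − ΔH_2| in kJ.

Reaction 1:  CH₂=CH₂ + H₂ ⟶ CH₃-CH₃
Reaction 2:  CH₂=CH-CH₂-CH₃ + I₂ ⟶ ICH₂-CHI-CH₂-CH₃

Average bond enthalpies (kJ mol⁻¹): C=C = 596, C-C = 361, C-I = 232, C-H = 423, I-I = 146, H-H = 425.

Reaction 1:
  Bonds broken (reactants):
    C-H: 4 × 423 = 1692
    C=C: 1 × 596 = 596
    H-H: 1 × 425 = 425
    Σ(broken) = 2713 kJ
  Bonds formed (products):
    C-C: 1 × 361 = 361
    C-H: 6 × 423 = 2538
    Σ(formed) = 2899 kJ
  ΔH_1 = 2713 − 2899 = −186 kJ
Reaction 2:
  Bonds broken (reactants):
    C-C: 2 × 361 = 722
    C-H: 8 × 423 = 3384
    C=C: 1 × 596 = 596
    I-I: 1 × 146 = 146
    Σ(broken) = 4848 kJ
  Bonds formed (products):
    C-C: 3 × 361 = 1083
    C-H: 8 × 423 = 3384
    C-I: 2 × 232 = 464
    Σ(formed) = 4931 kJ
  ΔH_2 = 4848 − 4931 = −83 kJ
ΔH_1 − ΔH_2 = −103 kJ, so reaction 1 has the more negative ΔH; |ΔH_1 − ΔH_2| = 103 kJ.

Reaction 1, by 103 kJ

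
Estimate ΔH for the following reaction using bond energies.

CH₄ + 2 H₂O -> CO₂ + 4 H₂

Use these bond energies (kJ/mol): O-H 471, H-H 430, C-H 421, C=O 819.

Bonds broken (reactants):
  C-H: 4 × 421 = 1684
  O-H: 4 × 471 = 1884
  Σ(broken) = 3568 kJ
Bonds formed (products):
  C=O: 2 × 819 = 1638
  H-H: 4 × 430 = 1720
  Σ(formed) = 3358 kJ
ΔH = Σ(broken) − Σ(formed) = 3568 − 3358 = +210 kJ

ΔH ≈ +210 kJ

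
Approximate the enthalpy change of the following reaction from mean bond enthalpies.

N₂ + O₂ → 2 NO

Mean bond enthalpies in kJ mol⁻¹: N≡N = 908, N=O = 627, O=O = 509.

ΔH ≈ +163 kJ

Bonds broken (reactants):
  N≡N: 1 × 908 = 908
  O=O: 1 × 509 = 509
  Σ(broken) = 1417 kJ
Bonds formed (products):
  N=O: 2 × 627 = 1254
  Σ(formed) = 1254 kJ
ΔH = Σ(broken) − Σ(formed) = 1417 − 1254 = +163 kJ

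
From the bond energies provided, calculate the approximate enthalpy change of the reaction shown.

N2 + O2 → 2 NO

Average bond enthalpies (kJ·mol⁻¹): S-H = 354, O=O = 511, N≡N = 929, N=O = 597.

ΔH ≈ +246 kJ

Bonds broken (reactants):
  N≡N: 1 × 929 = 929
  O=O: 1 × 511 = 511
  Σ(broken) = 1440 kJ
Bonds formed (products):
  N=O: 2 × 597 = 1194
  Σ(formed) = 1194 kJ
ΔH = Σ(broken) − Σ(formed) = 1440 − 1194 = +246 kJ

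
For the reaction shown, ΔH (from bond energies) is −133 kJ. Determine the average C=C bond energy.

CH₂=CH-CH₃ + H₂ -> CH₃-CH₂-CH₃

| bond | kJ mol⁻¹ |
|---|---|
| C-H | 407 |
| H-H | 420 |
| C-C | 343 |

D(C=C) ≈ 604 kJ/mol

Let D be the C=C bond energy.
Σ(broken) = 1×343 + 6×407 + 1×D + 1×420 = 3205 + D
Σ(formed) = 2×343 + 8×407 = 3942
ΔH = Σ(broken) − Σ(formed) = (3205 + D) − (3942) = −737 + D
Setting this equal to −133 kJ gives D = 604 kJ/mol.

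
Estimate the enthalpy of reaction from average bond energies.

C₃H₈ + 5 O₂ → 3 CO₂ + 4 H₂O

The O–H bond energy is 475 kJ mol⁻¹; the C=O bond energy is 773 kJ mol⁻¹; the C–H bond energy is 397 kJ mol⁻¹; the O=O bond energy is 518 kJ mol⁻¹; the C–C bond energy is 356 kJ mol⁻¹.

Bonds broken (reactants):
  C–C: 2 × 356 = 712
  C–H: 8 × 397 = 3176
  O=O: 5 × 518 = 2590
  Σ(broken) = 6478 kJ
Bonds formed (products):
  C=O: 6 × 773 = 4638
  O–H: 8 × 475 = 3800
  Σ(formed) = 8438 kJ
ΔH = Σ(broken) − Σ(formed) = 6478 − 8438 = −1960 kJ

ΔH ≈ −1960 kJ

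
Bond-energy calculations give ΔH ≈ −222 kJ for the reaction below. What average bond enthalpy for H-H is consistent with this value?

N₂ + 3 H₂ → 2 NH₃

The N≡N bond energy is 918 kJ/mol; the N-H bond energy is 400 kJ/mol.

Let D be the H-H bond energy.
Σ(broken) = 3×D + 1×918 = 918 + 3D
Σ(formed) = 6×400 = 2400
ΔH = Σ(broken) − Σ(formed) = (918 + 3D) − (2400) = −1482 + 3D
Setting this equal to −222 kJ gives 3D = 1260, so D = 420 kJ/mol.

D(H-H) ≈ 420 kJ/mol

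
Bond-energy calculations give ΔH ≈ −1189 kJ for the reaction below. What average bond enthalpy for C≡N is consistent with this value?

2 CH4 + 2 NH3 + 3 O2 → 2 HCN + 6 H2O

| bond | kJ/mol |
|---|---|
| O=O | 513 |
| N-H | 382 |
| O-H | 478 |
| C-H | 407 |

D(C≡N) ≈ 863 kJ/mol

Let D be the C≡N bond energy.
Σ(broken) = 8×407 + 6×382 + 3×513 = 7087
Σ(formed) = 2×D + 2×407 + 12×478 = 6550 + 2D
ΔH = Σ(broken) − Σ(formed) = (7087) − (6550 + 2D) = +537 − 2D
Setting this equal to −1189 kJ gives 2D = 1726, so D = 863 kJ/mol.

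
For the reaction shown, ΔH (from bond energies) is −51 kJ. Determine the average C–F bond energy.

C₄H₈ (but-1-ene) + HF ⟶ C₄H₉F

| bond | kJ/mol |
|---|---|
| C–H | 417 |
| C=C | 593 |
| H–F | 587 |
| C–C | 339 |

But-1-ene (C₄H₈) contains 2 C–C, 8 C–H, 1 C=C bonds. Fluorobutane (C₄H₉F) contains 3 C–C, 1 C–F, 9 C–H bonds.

D(C–F) ≈ 475 kJ/mol

Let D be the C–F bond energy.
Σ(broken) = 2×339 + 8×417 + 1×593 + 1×587 = 5194
Σ(formed) = 3×339 + 1×D + 9×417 = 4770 + D
ΔH = Σ(broken) − Σ(formed) = (5194) − (4770 + D) = +424 − D
Setting this equal to −51 kJ gives D = 475 kJ/mol.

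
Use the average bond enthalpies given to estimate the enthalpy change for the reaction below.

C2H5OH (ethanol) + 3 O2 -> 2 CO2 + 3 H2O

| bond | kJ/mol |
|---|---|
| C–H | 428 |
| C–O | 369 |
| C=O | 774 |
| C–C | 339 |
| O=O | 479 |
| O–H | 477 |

Bonds broken (reactants):
  C–C: 1 × 339 = 339
  C–H: 5 × 428 = 2140
  C–O: 1 × 369 = 369
  O–H: 1 × 477 = 477
  O=O: 3 × 479 = 1437
  Σ(broken) = 4762 kJ
Bonds formed (products):
  C=O: 4 × 774 = 3096
  O–H: 6 × 477 = 2862
  Σ(formed) = 5958 kJ
ΔH = Σ(broken) − Σ(formed) = 4762 − 5958 = −1196 kJ

ΔH ≈ −1196 kJ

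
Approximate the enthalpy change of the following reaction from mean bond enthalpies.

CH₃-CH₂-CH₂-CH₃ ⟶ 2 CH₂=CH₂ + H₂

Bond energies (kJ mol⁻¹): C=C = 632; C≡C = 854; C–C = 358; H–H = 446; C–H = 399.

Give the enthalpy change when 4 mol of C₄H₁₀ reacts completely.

ΔH = +648 kJ

Bonds broken (reactants):
  C–C: 3 × 358 = 1074
  C–H: 10 × 399 = 3990
  Σ(broken) = 5064 kJ
Bonds formed (products):
  C–H: 8 × 399 = 3192
  C=C: 2 × 632 = 1264
  H–H: 1 × 446 = 446
  Σ(formed) = 4902 kJ
ΔH = Σ(broken) − Σ(formed) = 5064 − 4902 = +162 kJ
For 4× the reaction as written: 4 × (+162) = +648 kJ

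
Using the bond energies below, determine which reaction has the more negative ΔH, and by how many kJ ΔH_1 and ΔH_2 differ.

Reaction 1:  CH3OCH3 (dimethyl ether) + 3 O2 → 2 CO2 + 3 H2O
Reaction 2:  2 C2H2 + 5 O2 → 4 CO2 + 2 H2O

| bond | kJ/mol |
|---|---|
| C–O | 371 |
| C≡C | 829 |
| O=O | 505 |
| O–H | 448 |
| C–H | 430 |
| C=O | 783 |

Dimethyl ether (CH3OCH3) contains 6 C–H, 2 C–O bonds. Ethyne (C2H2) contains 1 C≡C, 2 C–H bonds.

Reaction 2, by 1170 kJ

Reaction 1:
  Bonds broken (reactants):
    C–H: 6 × 430 = 2580
    C–O: 2 × 371 = 742
    O=O: 3 × 505 = 1515
    Σ(broken) = 4837 kJ
  Bonds formed (products):
    C=O: 4 × 783 = 3132
    O–H: 6 × 448 = 2688
    Σ(formed) = 5820 kJ
  ΔH_1 = 4837 − 5820 = −983 kJ
Reaction 2:
  Bonds broken (reactants):
    C≡C: 2 × 829 = 1658
    C–H: 4 × 430 = 1720
    O=O: 5 × 505 = 2525
    Σ(broken) = 5903 kJ
  Bonds formed (products):
    C=O: 8 × 783 = 6264
    O–H: 4 × 448 = 1792
    Σ(formed) = 8056 kJ
  ΔH_2 = 5903 − 8056 = −2153 kJ
ΔH_1 − ΔH_2 = +1170 kJ, so reaction 2 has the more negative ΔH; |ΔH_1 − ΔH_2| = 1170 kJ.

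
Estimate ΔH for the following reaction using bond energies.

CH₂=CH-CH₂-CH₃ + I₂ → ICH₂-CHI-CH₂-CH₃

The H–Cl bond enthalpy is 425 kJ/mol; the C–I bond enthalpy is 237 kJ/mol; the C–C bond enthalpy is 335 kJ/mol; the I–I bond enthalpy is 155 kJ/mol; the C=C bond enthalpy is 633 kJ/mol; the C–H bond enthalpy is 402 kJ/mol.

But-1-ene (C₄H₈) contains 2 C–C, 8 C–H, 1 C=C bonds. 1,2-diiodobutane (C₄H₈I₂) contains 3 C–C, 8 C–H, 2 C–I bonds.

ΔH ≈ −21 kJ

Bonds broken (reactants):
  C–C: 2 × 335 = 670
  C–H: 8 × 402 = 3216
  C=C: 1 × 633 = 633
  I–I: 1 × 155 = 155
  Σ(broken) = 4674 kJ
Bonds formed (products):
  C–C: 3 × 335 = 1005
  C–H: 8 × 402 = 3216
  C–I: 2 × 237 = 474
  Σ(formed) = 4695 kJ
ΔH = Σ(broken) − Σ(formed) = 4674 − 4695 = −21 kJ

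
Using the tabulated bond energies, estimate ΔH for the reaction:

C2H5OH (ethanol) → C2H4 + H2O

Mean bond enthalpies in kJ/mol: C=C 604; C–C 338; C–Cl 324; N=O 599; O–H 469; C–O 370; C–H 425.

ΔH ≈ +60 kJ

Bonds broken (reactants):
  C–C: 1 × 338 = 338
  C–H: 5 × 425 = 2125
  C–O: 1 × 370 = 370
  O–H: 1 × 469 = 469
  Σ(broken) = 3302 kJ
Bonds formed (products):
  C–H: 4 × 425 = 1700
  C=C: 1 × 604 = 604
  O–H: 2 × 469 = 938
  Σ(formed) = 3242 kJ
ΔH = Σ(broken) − Σ(formed) = 3302 − 3242 = +60 kJ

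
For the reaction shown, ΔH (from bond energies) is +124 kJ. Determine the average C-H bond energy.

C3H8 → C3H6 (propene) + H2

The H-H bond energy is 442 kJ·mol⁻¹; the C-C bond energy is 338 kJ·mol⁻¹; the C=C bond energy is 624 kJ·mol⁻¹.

Let D be the C-H bond energy.
Σ(broken) = 2×338 + 8×D = 676 + 8D
Σ(formed) = 1×338 + 6×D + 1×624 + 1×442 = 1404 + 6D
ΔH = Σ(broken) − Σ(formed) = (676 + 8D) − (1404 + 6D) = −728 + 2D
Setting this equal to +124 kJ gives 2D = 852, so D = 426 kJ/mol.

D(C-H) ≈ 426 kJ/mol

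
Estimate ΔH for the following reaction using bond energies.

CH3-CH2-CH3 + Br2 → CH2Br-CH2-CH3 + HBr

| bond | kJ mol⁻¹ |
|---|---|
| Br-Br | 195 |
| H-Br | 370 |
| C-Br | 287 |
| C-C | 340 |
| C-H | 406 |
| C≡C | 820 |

Bonds broken (reactants):
  Br-Br: 1 × 195 = 195
  C-C: 2 × 340 = 680
  C-H: 8 × 406 = 3248
  Σ(broken) = 4123 kJ
Bonds formed (products):
  C-Br: 1 × 287 = 287
  C-C: 2 × 340 = 680
  C-H: 7 × 406 = 2842
  H-Br: 1 × 370 = 370
  Σ(formed) = 4179 kJ
ΔH = Σ(broken) − Σ(formed) = 4123 − 4179 = −56 kJ

ΔH ≈ −56 kJ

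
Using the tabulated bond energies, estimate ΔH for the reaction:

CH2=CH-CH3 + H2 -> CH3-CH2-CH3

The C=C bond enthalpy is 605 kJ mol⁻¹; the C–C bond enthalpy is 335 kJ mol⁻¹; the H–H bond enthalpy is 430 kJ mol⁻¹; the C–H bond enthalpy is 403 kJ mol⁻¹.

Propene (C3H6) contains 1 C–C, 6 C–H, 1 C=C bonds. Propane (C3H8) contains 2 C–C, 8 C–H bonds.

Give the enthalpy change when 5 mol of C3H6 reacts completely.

Bonds broken (reactants):
  C–C: 1 × 335 = 335
  C–H: 6 × 403 = 2418
  C=C: 1 × 605 = 605
  H–H: 1 × 430 = 430
  Σ(broken) = 3788 kJ
Bonds formed (products):
  C–C: 2 × 335 = 670
  C–H: 8 × 403 = 3224
  Σ(formed) = 3894 kJ
ΔH = Σ(broken) − Σ(formed) = 3788 − 3894 = −106 kJ
For 5× the reaction as written: 5 × (−106) = −530 kJ

ΔH = −530 kJ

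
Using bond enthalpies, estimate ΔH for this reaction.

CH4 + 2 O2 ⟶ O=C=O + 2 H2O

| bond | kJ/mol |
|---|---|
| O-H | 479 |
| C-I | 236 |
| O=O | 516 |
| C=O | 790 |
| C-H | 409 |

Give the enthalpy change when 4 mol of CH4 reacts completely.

Bonds broken (reactants):
  C-H: 4 × 409 = 1636
  O=O: 2 × 516 = 1032
  Σ(broken) = 2668 kJ
Bonds formed (products):
  C=O: 2 × 790 = 1580
  O-H: 4 × 479 = 1916
  Σ(formed) = 3496 kJ
ΔH = Σ(broken) − Σ(formed) = 2668 − 3496 = −828 kJ
For 4× the reaction as written: 4 × (−828) = −3312 kJ

ΔH = −3312 kJ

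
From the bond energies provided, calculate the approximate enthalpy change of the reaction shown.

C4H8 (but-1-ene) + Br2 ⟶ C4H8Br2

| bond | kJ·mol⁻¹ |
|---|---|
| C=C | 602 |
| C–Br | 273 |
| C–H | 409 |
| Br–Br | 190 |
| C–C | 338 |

Bonds broken (reactants):
  Br–Br: 1 × 190 = 190
  C–C: 2 × 338 = 676
  C–H: 8 × 409 = 3272
  C=C: 1 × 602 = 602
  Σ(broken) = 4740 kJ
Bonds formed (products):
  C–Br: 2 × 273 = 546
  C–C: 3 × 338 = 1014
  C–H: 8 × 409 = 3272
  Σ(formed) = 4832 kJ
ΔH = Σ(broken) − Σ(formed) = 4740 − 4832 = −92 kJ

ΔH ≈ −92 kJ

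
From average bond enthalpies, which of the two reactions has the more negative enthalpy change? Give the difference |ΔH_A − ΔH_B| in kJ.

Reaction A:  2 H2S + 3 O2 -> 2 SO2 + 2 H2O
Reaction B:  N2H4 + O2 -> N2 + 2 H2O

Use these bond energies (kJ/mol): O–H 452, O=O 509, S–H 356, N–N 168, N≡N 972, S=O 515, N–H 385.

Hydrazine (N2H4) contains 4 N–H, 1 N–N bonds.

Reaction A, by 354 kJ

Reaction A:
  Bonds broken (reactants):
    O=O: 3 × 509 = 1527
    S–H: 4 × 356 = 1424
    Σ(broken) = 2951 kJ
  Bonds formed (products):
    O–H: 4 × 452 = 1808
    S=O: 4 × 515 = 2060
    Σ(formed) = 3868 kJ
  ΔH_A = 2951 − 3868 = −917 kJ
Reaction B:
  Bonds broken (reactants):
    N–H: 4 × 385 = 1540
    N–N: 1 × 168 = 168
    O=O: 1 × 509 = 509
    Σ(broken) = 2217 kJ
  Bonds formed (products):
    N≡N: 1 × 972 = 972
    O–H: 4 × 452 = 1808
    Σ(formed) = 2780 kJ
  ΔH_B = 2217 − 2780 = −563 kJ
ΔH_A − ΔH_B = −354 kJ, so reaction A has the more negative ΔH; |ΔH_A − ΔH_B| = 354 kJ.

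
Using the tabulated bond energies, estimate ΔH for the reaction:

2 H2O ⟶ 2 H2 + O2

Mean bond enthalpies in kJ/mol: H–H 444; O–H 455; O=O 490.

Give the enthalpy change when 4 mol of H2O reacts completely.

Bonds broken (reactants):
  O–H: 4 × 455 = 1820
  Σ(broken) = 1820 kJ
Bonds formed (products):
  H–H: 2 × 444 = 888
  O=O: 1 × 490 = 490
  Σ(formed) = 1378 kJ
ΔH = Σ(broken) − Σ(formed) = 1820 − 1378 = +442 kJ
For 2× the reaction as written: 2 × (+442) = +884 kJ

ΔH = +884 kJ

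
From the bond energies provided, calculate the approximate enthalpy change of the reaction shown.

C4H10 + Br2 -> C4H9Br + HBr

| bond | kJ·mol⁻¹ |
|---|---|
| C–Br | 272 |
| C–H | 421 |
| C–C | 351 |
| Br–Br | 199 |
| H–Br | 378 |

Bonds broken (reactants):
  Br–Br: 1 × 199 = 199
  C–C: 3 × 351 = 1053
  C–H: 10 × 421 = 4210
  Σ(broken) = 5462 kJ
Bonds formed (products):
  C–Br: 1 × 272 = 272
  C–C: 3 × 351 = 1053
  C–H: 9 × 421 = 3789
  H–Br: 1 × 378 = 378
  Σ(formed) = 5492 kJ
ΔH = Σ(broken) − Σ(formed) = 5462 − 5492 = −30 kJ

ΔH ≈ −30 kJ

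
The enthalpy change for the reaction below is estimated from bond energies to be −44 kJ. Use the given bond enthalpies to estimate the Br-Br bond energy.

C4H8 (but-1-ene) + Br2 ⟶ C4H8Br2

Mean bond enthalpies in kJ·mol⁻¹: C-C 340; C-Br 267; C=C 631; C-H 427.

Let D be the Br-Br bond energy.
Σ(broken) = 1×D + 2×340 + 8×427 + 1×631 = 4727 + D
Σ(formed) = 2×267 + 3×340 + 8×427 = 4970
ΔH = Σ(broken) − Σ(formed) = (4727 + D) − (4970) = −243 + D
Setting this equal to −44 kJ gives D = 199 kJ/mol.

D(Br-Br) ≈ 199 kJ/mol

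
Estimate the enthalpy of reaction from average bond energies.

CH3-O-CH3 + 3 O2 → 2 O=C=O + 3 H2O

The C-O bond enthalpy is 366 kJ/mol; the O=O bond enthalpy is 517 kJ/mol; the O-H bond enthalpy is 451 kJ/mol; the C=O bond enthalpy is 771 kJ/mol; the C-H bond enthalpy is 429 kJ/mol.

Bonds broken (reactants):
  C-H: 6 × 429 = 2574
  C-O: 2 × 366 = 732
  O=O: 3 × 517 = 1551
  Σ(broken) = 4857 kJ
Bonds formed (products):
  C=O: 4 × 771 = 3084
  O-H: 6 × 451 = 2706
  Σ(formed) = 5790 kJ
ΔH = Σ(broken) − Σ(formed) = 4857 − 5790 = −933 kJ

ΔH ≈ −933 kJ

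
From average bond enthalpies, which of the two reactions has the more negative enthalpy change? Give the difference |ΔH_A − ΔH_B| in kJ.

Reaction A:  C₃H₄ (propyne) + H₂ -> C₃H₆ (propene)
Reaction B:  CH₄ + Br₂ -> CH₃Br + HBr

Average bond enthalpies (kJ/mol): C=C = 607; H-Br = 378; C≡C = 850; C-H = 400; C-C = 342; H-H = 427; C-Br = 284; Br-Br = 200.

Reaction A, by 68 kJ

Reaction A:
  Bonds broken (reactants):
    C≡C: 1 × 850 = 850
    C-C: 1 × 342 = 342
    C-H: 4 × 400 = 1600
    H-H: 1 × 427 = 427
    Σ(broken) = 3219 kJ
  Bonds formed (products):
    C-C: 1 × 342 = 342
    C-H: 6 × 400 = 2400
    C=C: 1 × 607 = 607
    Σ(formed) = 3349 kJ
  ΔH_A = 3219 − 3349 = −130 kJ
Reaction B:
  Bonds broken (reactants):
    Br-Br: 1 × 200 = 200
    C-H: 4 × 400 = 1600
    Σ(broken) = 1800 kJ
  Bonds formed (products):
    C-Br: 1 × 284 = 284
    C-H: 3 × 400 = 1200
    H-Br: 1 × 378 = 378
    Σ(formed) = 1862 kJ
  ΔH_B = 1800 − 1862 = −62 kJ
ΔH_A − ΔH_B = −68 kJ, so reaction A has the more negative ΔH; |ΔH_A − ΔH_B| = 68 kJ.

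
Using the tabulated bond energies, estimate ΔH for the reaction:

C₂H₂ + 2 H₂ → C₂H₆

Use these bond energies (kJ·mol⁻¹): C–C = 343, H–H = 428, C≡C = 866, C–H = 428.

ΔH ≈ −333 kJ

Bonds broken (reactants):
  C≡C: 1 × 866 = 866
  C–H: 2 × 428 = 856
  H–H: 2 × 428 = 856
  Σ(broken) = 2578 kJ
Bonds formed (products):
  C–C: 1 × 343 = 343
  C–H: 6 × 428 = 2568
  Σ(formed) = 2911 kJ
ΔH = Σ(broken) − Σ(formed) = 2578 − 2911 = −333 kJ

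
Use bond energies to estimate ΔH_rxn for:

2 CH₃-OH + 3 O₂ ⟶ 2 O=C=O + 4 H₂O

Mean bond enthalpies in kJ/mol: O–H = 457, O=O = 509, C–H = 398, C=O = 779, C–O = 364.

Bonds broken (reactants):
  C–H: 6 × 398 = 2388
  C–O: 2 × 364 = 728
  O–H: 2 × 457 = 914
  O=O: 3 × 509 = 1527
  Σ(broken) = 5557 kJ
Bonds formed (products):
  C=O: 4 × 779 = 3116
  O–H: 8 × 457 = 3656
  Σ(formed) = 6772 kJ
ΔH = Σ(broken) − Σ(formed) = 5557 − 6772 = −1215 kJ

ΔH ≈ −1215 kJ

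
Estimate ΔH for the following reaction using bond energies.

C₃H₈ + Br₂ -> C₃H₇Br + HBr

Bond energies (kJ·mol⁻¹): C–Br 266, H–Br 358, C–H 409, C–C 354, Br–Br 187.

ΔH ≈ −28 kJ

Bonds broken (reactants):
  Br–Br: 1 × 187 = 187
  C–C: 2 × 354 = 708
  C–H: 8 × 409 = 3272
  Σ(broken) = 4167 kJ
Bonds formed (products):
  C–Br: 1 × 266 = 266
  C–C: 2 × 354 = 708
  C–H: 7 × 409 = 2863
  H–Br: 1 × 358 = 358
  Σ(formed) = 4195 kJ
ΔH = Σ(broken) − Σ(formed) = 4167 − 4195 = −28 kJ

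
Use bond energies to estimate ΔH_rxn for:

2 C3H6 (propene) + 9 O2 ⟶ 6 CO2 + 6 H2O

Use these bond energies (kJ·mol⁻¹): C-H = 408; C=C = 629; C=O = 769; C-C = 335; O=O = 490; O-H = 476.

ΔH ≈ −3706 kJ

Bonds broken (reactants):
  C-C: 2 × 335 = 670
  C-H: 12 × 408 = 4896
  C=C: 2 × 629 = 1258
  O=O: 9 × 490 = 4410
  Σ(broken) = 11234 kJ
Bonds formed (products):
  C=O: 12 × 769 = 9228
  O-H: 12 × 476 = 5712
  Σ(formed) = 14940 kJ
ΔH = Σ(broken) − Σ(formed) = 11234 − 14940 = −3706 kJ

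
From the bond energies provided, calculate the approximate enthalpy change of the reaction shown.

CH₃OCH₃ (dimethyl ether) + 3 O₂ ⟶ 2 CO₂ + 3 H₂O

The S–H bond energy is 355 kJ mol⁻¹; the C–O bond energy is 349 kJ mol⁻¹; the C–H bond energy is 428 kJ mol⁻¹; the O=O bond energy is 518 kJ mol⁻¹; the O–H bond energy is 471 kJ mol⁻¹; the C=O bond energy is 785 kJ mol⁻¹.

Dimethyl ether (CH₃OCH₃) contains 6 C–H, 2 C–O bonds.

ΔH ≈ −1146 kJ

Bonds broken (reactants):
  C–H: 6 × 428 = 2568
  C–O: 2 × 349 = 698
  O=O: 3 × 518 = 1554
  Σ(broken) = 4820 kJ
Bonds formed (products):
  C=O: 4 × 785 = 3140
  O–H: 6 × 471 = 2826
  Σ(formed) = 5966 kJ
ΔH = Σ(broken) − Σ(formed) = 4820 − 5966 = −1146 kJ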